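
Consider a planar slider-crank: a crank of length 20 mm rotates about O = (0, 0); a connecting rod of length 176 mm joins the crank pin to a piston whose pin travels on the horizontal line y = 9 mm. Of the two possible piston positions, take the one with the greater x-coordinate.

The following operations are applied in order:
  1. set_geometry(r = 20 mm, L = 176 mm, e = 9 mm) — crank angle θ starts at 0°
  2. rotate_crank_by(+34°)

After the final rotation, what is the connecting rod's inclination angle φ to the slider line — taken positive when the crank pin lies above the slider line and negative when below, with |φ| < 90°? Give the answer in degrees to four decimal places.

set_geometry: r = 20 mm, L = 176 mm, e = 9 mm; θ ← 0°
rotate_crank_by(+34°): θ ← 0° +34° = 34°
crank pin P = (r cos θ, r sin θ) = (16.580751, 11.183858)
h = r sin θ − e = 11.183858 − 9 = 2.183858
sin φ = h / L = 2.183858 / 176 = 0.01240828
φ = arcsin(0.01240828) = 0.710961°

0.7110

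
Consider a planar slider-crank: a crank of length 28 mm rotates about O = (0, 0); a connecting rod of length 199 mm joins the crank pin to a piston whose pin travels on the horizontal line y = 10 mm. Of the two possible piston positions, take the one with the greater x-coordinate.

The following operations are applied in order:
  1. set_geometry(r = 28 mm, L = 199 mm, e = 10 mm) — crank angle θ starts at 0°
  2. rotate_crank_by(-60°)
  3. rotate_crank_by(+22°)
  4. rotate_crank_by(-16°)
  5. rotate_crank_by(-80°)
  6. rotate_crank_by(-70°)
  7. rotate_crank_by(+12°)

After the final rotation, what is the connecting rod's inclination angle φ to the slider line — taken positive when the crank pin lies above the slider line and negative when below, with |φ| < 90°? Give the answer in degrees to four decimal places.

set_geometry: r = 28 mm, L = 199 mm, e = 10 mm; θ ← 0°
rotate_crank_by(-60°): θ ← 0° -60° = -60°
rotate_crank_by(+22°): θ ← -60° +22° = -38°
rotate_crank_by(-16°): θ ← -38° -16° = -54°
rotate_crank_by(-80°): θ ← -54° -80° = -134°
rotate_crank_by(-70°): θ ← -134° -70° = -204°
rotate_crank_by(+12°): θ ← -204° +12° = -192°
crank pin P = (r cos θ, r sin θ) = (-27.388133, 5.821527)
h = r sin θ − e = 5.821527 − 10 = -4.178473
sin φ = h / L = -4.178473 / 199 = -0.02099735
φ = arcsin(-0.02099735) = -1.203148°

-1.2031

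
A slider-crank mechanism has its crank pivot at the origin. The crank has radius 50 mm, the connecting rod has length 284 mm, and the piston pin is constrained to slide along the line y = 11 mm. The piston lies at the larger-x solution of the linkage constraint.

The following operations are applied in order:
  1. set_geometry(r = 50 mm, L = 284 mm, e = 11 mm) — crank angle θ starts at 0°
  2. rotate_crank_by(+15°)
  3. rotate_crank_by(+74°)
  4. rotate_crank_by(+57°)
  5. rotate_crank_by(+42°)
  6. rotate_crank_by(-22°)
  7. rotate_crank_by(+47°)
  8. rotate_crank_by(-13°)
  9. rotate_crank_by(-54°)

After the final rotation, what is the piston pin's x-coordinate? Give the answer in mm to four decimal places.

242.0413

set_geometry: r = 50 mm, L = 284 mm, e = 11 mm; θ ← 0°
rotate_crank_by(+15°): θ ← 0° +15° = 15°
rotate_crank_by(+74°): θ ← 15° +74° = 89°
rotate_crank_by(+57°): θ ← 89° +57° = 146°
rotate_crank_by(+42°): θ ← 146° +42° = 188°
rotate_crank_by(-22°): θ ← 188° -22° = 166°
rotate_crank_by(+47°): θ ← 166° +47° = 213°
rotate_crank_by(-13°): θ ← 213° -13° = 200°
rotate_crank_by(-54°): θ ← 200° -54° = 146°
crank pin P = (r cos θ, r sin θ) = (-41.451879, 27.959645)
h = r sin θ − e = 27.959645 − 11 = 16.959645
x = r cos θ + √(L² − h²) = -41.451879 + √(80656.0 − 287.6296) = -41.451879 + 283.493158 = 242.041279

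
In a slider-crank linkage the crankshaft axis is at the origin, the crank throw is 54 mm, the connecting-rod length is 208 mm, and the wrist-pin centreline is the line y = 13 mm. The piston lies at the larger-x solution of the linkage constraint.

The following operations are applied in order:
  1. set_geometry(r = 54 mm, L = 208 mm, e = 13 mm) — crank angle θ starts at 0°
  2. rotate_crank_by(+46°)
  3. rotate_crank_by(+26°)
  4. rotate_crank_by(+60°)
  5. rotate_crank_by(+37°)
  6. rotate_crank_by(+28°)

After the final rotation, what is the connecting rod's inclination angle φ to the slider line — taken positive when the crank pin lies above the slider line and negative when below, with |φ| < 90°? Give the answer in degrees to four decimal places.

-7.9555

set_geometry: r = 54 mm, L = 208 mm, e = 13 mm; θ ← 0°
rotate_crank_by(+46°): θ ← 0° +46° = 46°
rotate_crank_by(+26°): θ ← 46° +26° = 72°
rotate_crank_by(+60°): θ ← 72° +60° = 132°
rotate_crank_by(+37°): θ ← 132° +37° = 169°
rotate_crank_by(+28°): θ ← 169° +28° = 197°
crank pin P = (r cos θ, r sin θ) = (-51.640457, -15.788072)
h = r sin θ − e = -15.788072 − 13 = -28.788072
sin φ = h / L = -28.788072 / 208 = -0.13840419
φ = arcsin(-0.13840419) = -7.955514°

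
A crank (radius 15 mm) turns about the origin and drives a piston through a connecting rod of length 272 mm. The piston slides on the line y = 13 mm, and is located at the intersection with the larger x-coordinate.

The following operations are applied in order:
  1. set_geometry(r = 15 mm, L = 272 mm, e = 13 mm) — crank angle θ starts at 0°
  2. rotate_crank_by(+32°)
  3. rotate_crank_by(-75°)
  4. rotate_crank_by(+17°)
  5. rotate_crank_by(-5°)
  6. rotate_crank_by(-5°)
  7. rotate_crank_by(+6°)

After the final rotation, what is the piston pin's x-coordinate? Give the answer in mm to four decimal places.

set_geometry: r = 15 mm, L = 272 mm, e = 13 mm; θ ← 0°
rotate_crank_by(+32°): θ ← 0° +32° = 32°
rotate_crank_by(-75°): θ ← 32° -75° = -43°
rotate_crank_by(+17°): θ ← -43° +17° = -26°
rotate_crank_by(-5°): θ ← -26° -5° = -31°
rotate_crank_by(-5°): θ ← -31° -5° = -36°
rotate_crank_by(+6°): θ ← -36° +6° = -30°
crank pin P = (r cos θ, r sin θ) = (12.990381, -7.500000)
h = r sin θ − e = -7.500000 − 13 = -20.500000
x = r cos θ + √(L² − h²) = 12.990381 + √(73984.0 − 420.2500) = 12.990381 + 271.226381 = 284.216763

284.2168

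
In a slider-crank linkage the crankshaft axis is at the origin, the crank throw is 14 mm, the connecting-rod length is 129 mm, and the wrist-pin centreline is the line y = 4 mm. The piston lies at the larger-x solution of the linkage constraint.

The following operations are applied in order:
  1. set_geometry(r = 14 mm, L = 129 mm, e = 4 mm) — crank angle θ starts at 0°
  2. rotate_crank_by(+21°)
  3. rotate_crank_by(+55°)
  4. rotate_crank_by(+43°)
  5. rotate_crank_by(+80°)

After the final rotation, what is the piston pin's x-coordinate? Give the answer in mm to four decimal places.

115.4786

set_geometry: r = 14 mm, L = 129 mm, e = 4 mm; θ ← 0°
rotate_crank_by(+21°): θ ← 0° +21° = 21°
rotate_crank_by(+55°): θ ← 21° +55° = 76°
rotate_crank_by(+43°): θ ← 76° +43° = 119°
rotate_crank_by(+80°): θ ← 119° +80° = 199°
crank pin P = (r cos θ, r sin θ) = (-13.237260, -4.557954)
h = r sin θ − e = -4.557954 − 4 = -8.557954
x = r cos θ + √(L² − h²) = -13.237260 + √(16641.0 − 73.2386) = -13.237260 + 128.715817 = 115.478556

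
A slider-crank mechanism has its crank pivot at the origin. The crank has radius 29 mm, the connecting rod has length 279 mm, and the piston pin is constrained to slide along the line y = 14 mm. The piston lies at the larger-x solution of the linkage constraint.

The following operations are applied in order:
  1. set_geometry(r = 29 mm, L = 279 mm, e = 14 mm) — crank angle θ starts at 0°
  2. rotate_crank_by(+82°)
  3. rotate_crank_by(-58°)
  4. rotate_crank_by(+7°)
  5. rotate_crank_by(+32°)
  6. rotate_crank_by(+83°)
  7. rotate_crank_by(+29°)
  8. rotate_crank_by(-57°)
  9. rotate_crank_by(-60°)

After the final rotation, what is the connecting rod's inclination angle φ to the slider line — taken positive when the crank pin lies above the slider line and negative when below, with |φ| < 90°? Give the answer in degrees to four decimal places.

2.1760

set_geometry: r = 29 mm, L = 279 mm, e = 14 mm; θ ← 0°
rotate_crank_by(+82°): θ ← 0° +82° = 82°
rotate_crank_by(-58°): θ ← 82° -58° = 24°
rotate_crank_by(+7°): θ ← 24° +7° = 31°
rotate_crank_by(+32°): θ ← 31° +32° = 63°
rotate_crank_by(+83°): θ ← 63° +83° = 146°
rotate_crank_by(+29°): θ ← 146° +29° = 175°
rotate_crank_by(-57°): θ ← 175° -57° = 118°
rotate_crank_by(-60°): θ ← 118° -60° = 58°
crank pin P = (r cos θ, r sin θ) = (15.367659, 24.593395)
h = r sin θ − e = 24.593395 − 14 = 10.593395
sin φ = h / L = 10.593395 / 279 = 0.03796916
φ = arcsin(0.03796916) = 2.175995°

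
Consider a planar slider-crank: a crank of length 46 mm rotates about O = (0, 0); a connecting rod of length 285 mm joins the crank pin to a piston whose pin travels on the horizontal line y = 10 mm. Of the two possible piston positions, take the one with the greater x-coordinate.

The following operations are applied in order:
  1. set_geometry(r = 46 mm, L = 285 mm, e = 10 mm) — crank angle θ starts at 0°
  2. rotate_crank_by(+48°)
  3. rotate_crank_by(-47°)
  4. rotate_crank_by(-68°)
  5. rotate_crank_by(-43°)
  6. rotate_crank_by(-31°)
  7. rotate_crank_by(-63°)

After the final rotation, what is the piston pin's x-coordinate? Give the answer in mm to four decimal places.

242.8438

set_geometry: r = 46 mm, L = 285 mm, e = 10 mm; θ ← 0°
rotate_crank_by(+48°): θ ← 0° +48° = 48°
rotate_crank_by(-47°): θ ← 48° -47° = 1°
rotate_crank_by(-68°): θ ← 1° -68° = -67°
rotate_crank_by(-43°): θ ← -67° -43° = -110°
rotate_crank_by(-31°): θ ← -110° -31° = -141°
rotate_crank_by(-63°): θ ← -141° -63° = -204°
crank pin P = (r cos θ, r sin θ) = (-42.023091, 18.709886)
h = r sin θ − e = 18.709886 − 10 = 8.709886
x = r cos θ + √(L² − h²) = -42.023091 + √(81225.0 − 75.8621) = -42.023091 + 284.866877 = 242.843786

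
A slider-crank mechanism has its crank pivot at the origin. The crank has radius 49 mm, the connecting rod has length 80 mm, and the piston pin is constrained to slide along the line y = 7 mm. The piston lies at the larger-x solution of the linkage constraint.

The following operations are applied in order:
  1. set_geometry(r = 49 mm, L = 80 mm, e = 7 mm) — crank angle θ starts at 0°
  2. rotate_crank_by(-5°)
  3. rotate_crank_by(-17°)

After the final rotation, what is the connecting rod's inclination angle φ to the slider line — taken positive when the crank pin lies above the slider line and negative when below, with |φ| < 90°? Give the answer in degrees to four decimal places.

-18.4784

set_geometry: r = 49 mm, L = 80 mm, e = 7 mm; θ ← 0°
rotate_crank_by(-5°): θ ← 0° -5° = -5°
rotate_crank_by(-17°): θ ← -5° -17° = -22°
crank pin P = (r cos θ, r sin θ) = (45.432009, -18.355723)
h = r sin θ − e = -18.355723 − 7 = -25.355723
sin φ = h / L = -25.355723 / 80 = -0.31694654
φ = arcsin(-0.31694654) = -18.478365°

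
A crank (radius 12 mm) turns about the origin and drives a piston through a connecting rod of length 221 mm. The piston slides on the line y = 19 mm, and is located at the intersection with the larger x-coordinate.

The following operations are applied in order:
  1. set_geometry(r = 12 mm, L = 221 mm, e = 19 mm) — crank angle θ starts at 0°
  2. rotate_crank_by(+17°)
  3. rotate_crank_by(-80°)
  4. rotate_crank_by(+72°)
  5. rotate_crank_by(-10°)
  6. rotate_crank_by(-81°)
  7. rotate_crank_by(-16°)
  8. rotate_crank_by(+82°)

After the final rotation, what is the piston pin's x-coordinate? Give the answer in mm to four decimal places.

set_geometry: r = 12 mm, L = 221 mm, e = 19 mm; θ ← 0°
rotate_crank_by(+17°): θ ← 0° +17° = 17°
rotate_crank_by(-80°): θ ← 17° -80° = -63°
rotate_crank_by(+72°): θ ← -63° +72° = 9°
rotate_crank_by(-10°): θ ← 9° -10° = -1°
rotate_crank_by(-81°): θ ← -1° -81° = -82°
rotate_crank_by(-16°): θ ← -82° -16° = -98°
rotate_crank_by(+82°): θ ← -98° +82° = -16°
crank pin P = (r cos θ, r sin θ) = (11.535140, -3.307648)
h = r sin θ − e = -3.307648 − 19 = -22.307648
x = r cos θ + √(L² − h²) = 11.535140 + √(48841.0 − 497.6312) = 11.535140 + 219.871255 = 231.406395

231.4064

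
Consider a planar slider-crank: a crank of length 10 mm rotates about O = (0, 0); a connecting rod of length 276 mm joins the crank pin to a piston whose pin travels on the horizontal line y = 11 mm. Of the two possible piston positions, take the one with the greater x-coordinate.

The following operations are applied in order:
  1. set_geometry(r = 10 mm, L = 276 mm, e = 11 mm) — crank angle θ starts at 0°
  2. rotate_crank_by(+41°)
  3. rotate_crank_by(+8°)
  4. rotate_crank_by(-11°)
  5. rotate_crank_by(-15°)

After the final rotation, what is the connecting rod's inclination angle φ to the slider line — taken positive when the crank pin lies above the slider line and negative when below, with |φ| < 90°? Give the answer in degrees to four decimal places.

set_geometry: r = 10 mm, L = 276 mm, e = 11 mm; θ ← 0°
rotate_crank_by(+41°): θ ← 0° +41° = 41°
rotate_crank_by(+8°): θ ← 41° +8° = 49°
rotate_crank_by(-11°): θ ← 49° -11° = 38°
rotate_crank_by(-15°): θ ← 38° -15° = 23°
crank pin P = (r cos θ, r sin θ) = (9.205049, 3.907311)
h = r sin θ − e = 3.907311 − 11 = -7.092689
sin φ = h / L = -7.092689 / 276 = -0.02569815
φ = arcsin(-0.02569815) = -1.472558°

-1.4726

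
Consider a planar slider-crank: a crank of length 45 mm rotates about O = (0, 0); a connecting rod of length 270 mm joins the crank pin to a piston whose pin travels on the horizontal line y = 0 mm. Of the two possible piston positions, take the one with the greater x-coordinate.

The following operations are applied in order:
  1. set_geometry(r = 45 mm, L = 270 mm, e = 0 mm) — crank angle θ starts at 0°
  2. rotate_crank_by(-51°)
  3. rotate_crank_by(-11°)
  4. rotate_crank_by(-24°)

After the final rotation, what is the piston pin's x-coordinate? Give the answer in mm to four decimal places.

269.3811

set_geometry: r = 45 mm, L = 270 mm, e = 0 mm; θ ← 0°
rotate_crank_by(-51°): θ ← 0° -51° = -51°
rotate_crank_by(-11°): θ ← -51° -11° = -62°
rotate_crank_by(-24°): θ ← -62° -24° = -86°
crank pin P = (r cos θ, r sin θ) = (3.139041, -44.890382)
h = r sin θ − e = -44.890382 − 0 = -44.890382
x = r cos θ + √(L² − h²) = 3.139041 + √(72900.0 − 2015.1464) = 3.139041 + 266.242096 = 269.381137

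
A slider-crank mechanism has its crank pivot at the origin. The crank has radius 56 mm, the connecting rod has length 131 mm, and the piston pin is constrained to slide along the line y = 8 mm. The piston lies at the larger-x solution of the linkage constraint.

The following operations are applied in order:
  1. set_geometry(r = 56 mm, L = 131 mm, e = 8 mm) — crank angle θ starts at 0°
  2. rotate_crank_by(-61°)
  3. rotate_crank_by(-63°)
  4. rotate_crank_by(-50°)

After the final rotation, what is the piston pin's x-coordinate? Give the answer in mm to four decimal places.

set_geometry: r = 56 mm, L = 131 mm, e = 8 mm; θ ← 0°
rotate_crank_by(-61°): θ ← 0° -61° = -61°
rotate_crank_by(-63°): θ ← -61° -63° = -124°
rotate_crank_by(-50°): θ ← -124° -50° = -174°
crank pin P = (r cos θ, r sin θ) = (-55.693226, -5.853594)
h = r sin θ − e = -5.853594 − 8 = -13.853594
x = r cos θ + √(L² − h²) = -55.693226 + √(17161.0 − 191.9221) = -55.693226 + 130.265413 = 74.572187

74.5722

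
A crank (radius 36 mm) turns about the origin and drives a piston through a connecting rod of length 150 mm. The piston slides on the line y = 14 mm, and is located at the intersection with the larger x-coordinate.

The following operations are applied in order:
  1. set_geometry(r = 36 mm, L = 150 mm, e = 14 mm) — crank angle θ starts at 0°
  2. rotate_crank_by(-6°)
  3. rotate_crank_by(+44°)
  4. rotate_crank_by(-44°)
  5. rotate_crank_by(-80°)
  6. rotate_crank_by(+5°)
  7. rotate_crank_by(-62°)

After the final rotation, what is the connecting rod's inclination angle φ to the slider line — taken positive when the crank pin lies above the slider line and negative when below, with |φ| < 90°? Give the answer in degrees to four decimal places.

-13.7549

set_geometry: r = 36 mm, L = 150 mm, e = 14 mm; θ ← 0°
rotate_crank_by(-6°): θ ← 0° -6° = -6°
rotate_crank_by(+44°): θ ← -6° +44° = 38°
rotate_crank_by(-44°): θ ← 38° -44° = -6°
rotate_crank_by(-80°): θ ← -6° -80° = -86°
rotate_crank_by(+5°): θ ← -86° +5° = -81°
rotate_crank_by(-62°): θ ← -81° -62° = -143°
crank pin P = (r cos θ, r sin θ) = (-28.750878, -21.665341)
h = r sin θ − e = -21.665341 − 14 = -35.665341
sin φ = h / L = -35.665341 / 150 = -0.23776894
φ = arcsin(-0.23776894) = -13.754899°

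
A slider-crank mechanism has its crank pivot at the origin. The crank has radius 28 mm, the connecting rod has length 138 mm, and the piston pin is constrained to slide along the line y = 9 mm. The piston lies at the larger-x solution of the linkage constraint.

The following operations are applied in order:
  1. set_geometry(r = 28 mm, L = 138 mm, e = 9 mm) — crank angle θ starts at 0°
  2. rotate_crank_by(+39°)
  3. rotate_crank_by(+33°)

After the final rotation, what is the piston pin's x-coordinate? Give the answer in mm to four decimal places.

145.5217

set_geometry: r = 28 mm, L = 138 mm, e = 9 mm; θ ← 0°
rotate_crank_by(+39°): θ ← 0° +39° = 39°
rotate_crank_by(+33°): θ ← 39° +33° = 72°
crank pin P = (r cos θ, r sin θ) = (8.652476, 26.629582)
h = r sin θ − e = 26.629582 − 9 = 17.629582
x = r cos θ + √(L² − h²) = 8.652476 + √(19044.0 − 310.8022) = 8.652476 + 136.869273 = 145.521749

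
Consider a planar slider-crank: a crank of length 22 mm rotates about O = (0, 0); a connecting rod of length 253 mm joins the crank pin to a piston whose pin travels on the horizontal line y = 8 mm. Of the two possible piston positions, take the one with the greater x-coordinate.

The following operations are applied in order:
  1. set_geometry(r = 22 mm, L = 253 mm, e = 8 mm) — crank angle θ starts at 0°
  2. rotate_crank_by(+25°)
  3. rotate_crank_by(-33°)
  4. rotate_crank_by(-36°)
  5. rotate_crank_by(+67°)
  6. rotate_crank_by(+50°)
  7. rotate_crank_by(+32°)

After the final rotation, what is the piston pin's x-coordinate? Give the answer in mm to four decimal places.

246.9588

set_geometry: r = 22 mm, L = 253 mm, e = 8 mm; θ ← 0°
rotate_crank_by(+25°): θ ← 0° +25° = 25°
rotate_crank_by(-33°): θ ← 25° -33° = -8°
rotate_crank_by(-36°): θ ← -8° -36° = -44°
rotate_crank_by(+67°): θ ← -44° +67° = 23°
rotate_crank_by(+50°): θ ← 23° +50° = 73°
rotate_crank_by(+32°): θ ← 73° +32° = 105°
crank pin P = (r cos θ, r sin θ) = (-5.694019, 21.250368)
h = r sin θ − e = 21.250368 − 8 = 13.250368
x = r cos θ + √(L² − h²) = -5.694019 + √(64009.0 − 175.5723) = -5.694019 + 252.652781 = 246.958762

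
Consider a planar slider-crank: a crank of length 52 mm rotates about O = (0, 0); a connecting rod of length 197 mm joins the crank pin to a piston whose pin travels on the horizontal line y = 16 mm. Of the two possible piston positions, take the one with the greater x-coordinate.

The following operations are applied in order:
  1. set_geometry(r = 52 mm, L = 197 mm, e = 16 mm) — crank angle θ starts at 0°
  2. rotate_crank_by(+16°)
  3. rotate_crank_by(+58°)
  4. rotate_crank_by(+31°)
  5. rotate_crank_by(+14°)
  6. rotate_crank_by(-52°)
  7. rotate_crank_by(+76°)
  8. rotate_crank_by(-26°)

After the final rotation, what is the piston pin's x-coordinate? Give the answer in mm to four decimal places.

set_geometry: r = 52 mm, L = 197 mm, e = 16 mm; θ ← 0°
rotate_crank_by(+16°): θ ← 0° +16° = 16°
rotate_crank_by(+58°): θ ← 16° +58° = 74°
rotate_crank_by(+31°): θ ← 74° +31° = 105°
rotate_crank_by(+14°): θ ← 105° +14° = 119°
rotate_crank_by(-52°): θ ← 119° -52° = 67°
rotate_crank_by(+76°): θ ← 67° +76° = 143°
rotate_crank_by(-26°): θ ← 143° -26° = 117°
crank pin P = (r cos θ, r sin θ) = (-23.607506, 46.332339)
h = r sin θ − e = 46.332339 − 16 = 30.332339
x = r cos θ + √(L² − h²) = -23.607506 + √(38809.0 − 920.0508) = -23.607506 + 194.650839 = 171.043333

171.0433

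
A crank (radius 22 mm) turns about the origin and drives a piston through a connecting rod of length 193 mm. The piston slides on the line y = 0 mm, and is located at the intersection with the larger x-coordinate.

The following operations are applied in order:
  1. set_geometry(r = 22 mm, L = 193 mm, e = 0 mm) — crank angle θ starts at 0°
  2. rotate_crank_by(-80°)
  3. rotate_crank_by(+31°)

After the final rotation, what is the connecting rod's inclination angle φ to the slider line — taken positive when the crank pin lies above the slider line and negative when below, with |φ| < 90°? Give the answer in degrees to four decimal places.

-4.9352

set_geometry: r = 22 mm, L = 193 mm, e = 0 mm; θ ← 0°
rotate_crank_by(-80°): θ ← 0° -80° = -80°
rotate_crank_by(+31°): θ ← -80° +31° = -49°
crank pin P = (r cos θ, r sin θ) = (14.433299, -16.603611)
h = r sin θ − e = -16.603611 − 0 = -16.603611
sin φ = h / L = -16.603611 / 193 = -0.08602907
φ = arcsin(-0.08602907) = -4.935203°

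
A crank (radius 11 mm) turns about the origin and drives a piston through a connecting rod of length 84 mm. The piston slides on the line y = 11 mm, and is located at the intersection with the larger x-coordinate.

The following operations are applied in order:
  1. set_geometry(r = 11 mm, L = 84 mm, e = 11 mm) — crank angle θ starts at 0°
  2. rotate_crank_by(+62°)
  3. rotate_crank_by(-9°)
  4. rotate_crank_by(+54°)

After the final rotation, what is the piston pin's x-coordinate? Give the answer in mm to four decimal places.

80.7825

set_geometry: r = 11 mm, L = 84 mm, e = 11 mm; θ ← 0°
rotate_crank_by(+62°): θ ← 0° +62° = 62°
rotate_crank_by(-9°): θ ← 62° -9° = 53°
rotate_crank_by(+54°): θ ← 53° +54° = 107°
crank pin P = (r cos θ, r sin θ) = (-3.216089, 10.519352)
h = r sin θ − e = 10.519352 − 11 = -0.480648
x = r cos θ + √(L² − h²) = -3.216089 + √(7056.0 − 0.2310) = -3.216089 + 83.998625 = 80.782536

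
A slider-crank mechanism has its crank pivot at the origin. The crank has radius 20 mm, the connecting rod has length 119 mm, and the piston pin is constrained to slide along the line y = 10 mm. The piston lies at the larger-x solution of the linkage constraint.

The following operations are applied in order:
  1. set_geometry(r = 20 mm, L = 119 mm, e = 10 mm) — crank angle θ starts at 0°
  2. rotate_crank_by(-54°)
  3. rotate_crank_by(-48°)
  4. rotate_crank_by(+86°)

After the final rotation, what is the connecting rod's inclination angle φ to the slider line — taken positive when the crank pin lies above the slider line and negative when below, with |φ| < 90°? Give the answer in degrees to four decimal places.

set_geometry: r = 20 mm, L = 119 mm, e = 10 mm; θ ← 0°
rotate_crank_by(-54°): θ ← 0° -54° = -54°
rotate_crank_by(-48°): θ ← -54° -48° = -102°
rotate_crank_by(+86°): θ ← -102° +86° = -16°
crank pin P = (r cos θ, r sin θ) = (19.225234, -5.512747)
h = r sin θ − e = -5.512747 − 10 = -15.512747
sin φ = h / L = -15.512747 / 119 = -0.13035922
φ = arcsin(-0.13035922) = -7.490351°

-7.4904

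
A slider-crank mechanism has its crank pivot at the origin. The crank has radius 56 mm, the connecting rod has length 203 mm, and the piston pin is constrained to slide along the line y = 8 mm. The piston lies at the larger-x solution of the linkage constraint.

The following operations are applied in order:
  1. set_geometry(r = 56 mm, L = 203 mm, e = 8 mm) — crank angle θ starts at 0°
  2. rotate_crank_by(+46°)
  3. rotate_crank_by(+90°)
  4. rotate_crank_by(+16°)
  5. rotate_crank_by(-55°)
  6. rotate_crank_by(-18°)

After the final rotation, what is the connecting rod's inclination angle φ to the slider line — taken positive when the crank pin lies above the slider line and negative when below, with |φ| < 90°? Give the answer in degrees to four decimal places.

set_geometry: r = 56 mm, L = 203 mm, e = 8 mm; θ ← 0°
rotate_crank_by(+46°): θ ← 0° +46° = 46°
rotate_crank_by(+90°): θ ← 46° +90° = 136°
rotate_crank_by(+16°): θ ← 136° +16° = 152°
rotate_crank_by(-55°): θ ← 152° -55° = 97°
rotate_crank_by(-18°): θ ← 97° -18° = 79°
crank pin P = (r cos θ, r sin θ) = (10.685304, 54.971122)
h = r sin θ − e = 54.971122 − 8 = 46.971122
sin φ = h / L = 46.971122 / 203 = 0.23138484
φ = arcsin(0.23138484) = 13.378617°

13.3786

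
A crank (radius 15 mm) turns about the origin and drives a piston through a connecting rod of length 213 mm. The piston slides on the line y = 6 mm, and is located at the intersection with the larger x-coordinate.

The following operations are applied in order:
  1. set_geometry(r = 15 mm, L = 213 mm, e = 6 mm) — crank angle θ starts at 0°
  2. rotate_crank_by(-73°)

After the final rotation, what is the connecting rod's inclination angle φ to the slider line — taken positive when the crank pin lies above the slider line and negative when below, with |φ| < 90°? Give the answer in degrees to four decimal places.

-5.4809

set_geometry: r = 15 mm, L = 213 mm, e = 6 mm; θ ← 0°
rotate_crank_by(-73°): θ ← 0° -73° = -73°
crank pin P = (r cos θ, r sin θ) = (4.385576, -14.344571)
h = r sin θ − e = -14.344571 − 6 = -20.344571
sin φ = h / L = -20.344571 / 213 = -0.09551442
φ = arcsin(-0.09551442) = -5.480929°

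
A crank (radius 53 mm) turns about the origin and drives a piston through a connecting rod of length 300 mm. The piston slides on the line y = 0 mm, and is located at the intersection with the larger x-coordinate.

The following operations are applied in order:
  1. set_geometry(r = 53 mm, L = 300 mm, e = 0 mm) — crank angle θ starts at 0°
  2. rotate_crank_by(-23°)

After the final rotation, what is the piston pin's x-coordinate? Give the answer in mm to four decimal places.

348.0711

set_geometry: r = 53 mm, L = 300 mm, e = 0 mm; θ ← 0°
rotate_crank_by(-23°): θ ← 0° -23° = -23°
crank pin P = (r cos θ, r sin θ) = (48.786757, -20.708750)
h = r sin θ − e = -20.708750 − 0 = -20.708750
x = r cos θ + √(L² − h²) = 48.786757 + √(90000.0 − 428.8523) = 48.786757 + 299.284393 = 348.071150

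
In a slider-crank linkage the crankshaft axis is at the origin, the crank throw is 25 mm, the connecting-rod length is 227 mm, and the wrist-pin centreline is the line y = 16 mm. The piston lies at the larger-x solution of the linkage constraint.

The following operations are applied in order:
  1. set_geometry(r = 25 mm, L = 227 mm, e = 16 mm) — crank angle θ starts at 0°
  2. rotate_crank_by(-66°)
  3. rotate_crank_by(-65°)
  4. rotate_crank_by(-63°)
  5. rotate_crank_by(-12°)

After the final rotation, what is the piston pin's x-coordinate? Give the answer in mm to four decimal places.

set_geometry: r = 25 mm, L = 227 mm, e = 16 mm; θ ← 0°
rotate_crank_by(-66°): θ ← 0° -66° = -66°
rotate_crank_by(-65°): θ ← -66° -65° = -131°
rotate_crank_by(-63°): θ ← -131° -63° = -194°
rotate_crank_by(-12°): θ ← -194° -12° = -206°
crank pin P = (r cos θ, r sin θ) = (-22.469851, 10.959279)
h = r sin θ − e = 10.959279 − 16 = -5.040721
x = r cos θ + √(L² − h²) = -22.469851 + √(51529.0 − 25.4089) = -22.469851 + 226.944026 = 204.474175

204.4742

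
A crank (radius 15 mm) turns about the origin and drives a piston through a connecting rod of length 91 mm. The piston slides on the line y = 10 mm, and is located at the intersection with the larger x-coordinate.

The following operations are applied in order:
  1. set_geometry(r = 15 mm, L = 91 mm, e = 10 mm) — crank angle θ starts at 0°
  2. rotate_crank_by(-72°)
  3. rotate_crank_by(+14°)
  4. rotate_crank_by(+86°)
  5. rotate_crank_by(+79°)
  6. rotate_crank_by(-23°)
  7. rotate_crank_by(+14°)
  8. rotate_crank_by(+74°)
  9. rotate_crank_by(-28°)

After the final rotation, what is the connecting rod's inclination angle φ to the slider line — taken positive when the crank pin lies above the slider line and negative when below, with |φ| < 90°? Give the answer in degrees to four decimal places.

-0.7450

set_geometry: r = 15 mm, L = 91 mm, e = 10 mm; θ ← 0°
rotate_crank_by(-72°): θ ← 0° -72° = -72°
rotate_crank_by(+14°): θ ← -72° +14° = -58°
rotate_crank_by(+86°): θ ← -58° +86° = 28°
rotate_crank_by(+79°): θ ← 28° +79° = 107°
rotate_crank_by(-23°): θ ← 107° -23° = 84°
rotate_crank_by(+14°): θ ← 84° +14° = 98°
rotate_crank_by(+74°): θ ← 98° +74° = 172°
rotate_crank_by(-28°): θ ← 172° -28° = 144°
crank pin P = (r cos θ, r sin θ) = (-12.135255, 8.816779)
h = r sin θ − e = 8.816779 − 10 = -1.183221
sin φ = h / L = -1.183221 / 91 = -0.01300243
φ = arcsin(-0.01300243) = -0.745005°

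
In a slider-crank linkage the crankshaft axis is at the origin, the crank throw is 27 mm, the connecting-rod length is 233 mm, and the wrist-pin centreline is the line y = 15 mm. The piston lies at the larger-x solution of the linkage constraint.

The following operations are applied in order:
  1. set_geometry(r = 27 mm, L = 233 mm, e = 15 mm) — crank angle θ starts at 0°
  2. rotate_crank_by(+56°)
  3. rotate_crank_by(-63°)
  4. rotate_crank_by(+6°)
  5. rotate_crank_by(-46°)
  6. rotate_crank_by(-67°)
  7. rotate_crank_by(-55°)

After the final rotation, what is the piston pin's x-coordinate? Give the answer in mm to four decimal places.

set_geometry: r = 27 mm, L = 233 mm, e = 15 mm; θ ← 0°
rotate_crank_by(+56°): θ ← 0° +56° = 56°
rotate_crank_by(-63°): θ ← 56° -63° = -7°
rotate_crank_by(+6°): θ ← -7° +6° = -1°
rotate_crank_by(-46°): θ ← -1° -46° = -47°
rotate_crank_by(-67°): θ ← -47° -67° = -114°
rotate_crank_by(-55°): θ ← -114° -55° = -169°
crank pin P = (r cos θ, r sin θ) = (-26.503934, -5.151843)
h = r sin θ − e = -5.151843 − 15 = -20.151843
x = r cos θ + √(L² − h²) = -26.503934 + √(54289.0 − 406.0968) = -26.503934 + 232.126912 = 205.622978

205.6230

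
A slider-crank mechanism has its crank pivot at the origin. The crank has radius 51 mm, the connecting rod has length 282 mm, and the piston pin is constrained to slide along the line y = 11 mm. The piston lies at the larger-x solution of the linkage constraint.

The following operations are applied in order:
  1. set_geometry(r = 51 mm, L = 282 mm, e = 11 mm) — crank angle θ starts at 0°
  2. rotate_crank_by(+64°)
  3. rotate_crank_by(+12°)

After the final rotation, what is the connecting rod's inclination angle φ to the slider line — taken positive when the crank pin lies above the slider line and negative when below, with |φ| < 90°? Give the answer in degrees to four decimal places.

7.8437

set_geometry: r = 51 mm, L = 282 mm, e = 11 mm; θ ← 0°
rotate_crank_by(+64°): θ ← 0° +64° = 64°
rotate_crank_by(+12°): θ ← 64° +12° = 76°
crank pin P = (r cos θ, r sin θ) = (12.338017, 49.485082)
h = r sin θ − e = 49.485082 − 11 = 38.485082
sin φ = h / L = 38.485082 / 282 = 0.13647192
φ = arcsin(0.13647192) = 7.843743°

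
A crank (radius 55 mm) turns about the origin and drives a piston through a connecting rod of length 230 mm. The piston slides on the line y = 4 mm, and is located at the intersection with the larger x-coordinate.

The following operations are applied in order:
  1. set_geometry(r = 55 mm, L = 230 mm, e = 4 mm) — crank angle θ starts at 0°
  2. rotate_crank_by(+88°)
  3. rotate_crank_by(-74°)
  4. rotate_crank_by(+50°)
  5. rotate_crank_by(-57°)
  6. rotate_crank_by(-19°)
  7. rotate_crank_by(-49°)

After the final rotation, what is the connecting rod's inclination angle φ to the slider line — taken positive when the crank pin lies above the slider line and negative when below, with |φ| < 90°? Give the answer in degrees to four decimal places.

-13.0934

set_geometry: r = 55 mm, L = 230 mm, e = 4 mm; θ ← 0°
rotate_crank_by(+88°): θ ← 0° +88° = 88°
rotate_crank_by(-74°): θ ← 88° -74° = 14°
rotate_crank_by(+50°): θ ← 14° +50° = 64°
rotate_crank_by(-57°): θ ← 64° -57° = 7°
rotate_crank_by(-19°): θ ← 7° -19° = -12°
rotate_crank_by(-49°): θ ← -12° -49° = -61°
crank pin P = (r cos θ, r sin θ) = (26.664529, -48.104084)
h = r sin θ − e = -48.104084 − 4 = -52.104084
sin φ = h / L = -52.104084 / 230 = -0.22653950
φ = arcsin(-0.22653950) = -13.093423°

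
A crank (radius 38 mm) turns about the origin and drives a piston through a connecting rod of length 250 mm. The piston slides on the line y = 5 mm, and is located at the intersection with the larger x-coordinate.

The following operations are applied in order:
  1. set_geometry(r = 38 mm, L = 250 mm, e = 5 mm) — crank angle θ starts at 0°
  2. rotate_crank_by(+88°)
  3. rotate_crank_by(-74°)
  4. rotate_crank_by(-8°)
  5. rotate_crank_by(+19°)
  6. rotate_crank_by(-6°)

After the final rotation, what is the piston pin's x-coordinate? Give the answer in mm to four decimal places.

set_geometry: r = 38 mm, L = 250 mm, e = 5 mm; θ ← 0°
rotate_crank_by(+88°): θ ← 0° +88° = 88°
rotate_crank_by(-74°): θ ← 88° -74° = 14°
rotate_crank_by(-8°): θ ← 14° -8° = 6°
rotate_crank_by(+19°): θ ← 6° +19° = 25°
rotate_crank_by(-6°): θ ← 25° -6° = 19°
crank pin P = (r cos θ, r sin θ) = (35.929706, 12.371590)
h = r sin θ − e = 12.371590 − 5 = 7.371590
x = r cos θ + √(L² − h²) = 35.929706 + √(62500.0 − 54.3403) = 35.929706 + 249.891296 = 285.821002

285.8210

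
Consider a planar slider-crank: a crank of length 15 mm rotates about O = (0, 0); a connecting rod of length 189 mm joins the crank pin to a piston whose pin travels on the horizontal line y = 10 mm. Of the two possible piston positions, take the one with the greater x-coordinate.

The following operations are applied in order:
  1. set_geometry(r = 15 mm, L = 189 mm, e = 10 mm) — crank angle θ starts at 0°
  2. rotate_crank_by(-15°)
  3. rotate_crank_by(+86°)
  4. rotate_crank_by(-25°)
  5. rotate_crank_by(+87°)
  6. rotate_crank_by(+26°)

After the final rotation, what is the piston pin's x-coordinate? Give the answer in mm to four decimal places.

set_geometry: r = 15 mm, L = 189 mm, e = 10 mm; θ ← 0°
rotate_crank_by(-15°): θ ← 0° -15° = -15°
rotate_crank_by(+86°): θ ← -15° +86° = 71°
rotate_crank_by(-25°): θ ← 71° -25° = 46°
rotate_crank_by(+87°): θ ← 46° +87° = 133°
rotate_crank_by(+26°): θ ← 133° +26° = 159°
crank pin P = (r cos θ, r sin θ) = (-14.003706, 5.375519)
h = r sin θ − e = 5.375519 − 10 = -4.624481
x = r cos θ + √(L² − h²) = -14.003706 + √(35721.0 − 21.3858) = -14.003706 + 188.943415 = 174.939709

174.9397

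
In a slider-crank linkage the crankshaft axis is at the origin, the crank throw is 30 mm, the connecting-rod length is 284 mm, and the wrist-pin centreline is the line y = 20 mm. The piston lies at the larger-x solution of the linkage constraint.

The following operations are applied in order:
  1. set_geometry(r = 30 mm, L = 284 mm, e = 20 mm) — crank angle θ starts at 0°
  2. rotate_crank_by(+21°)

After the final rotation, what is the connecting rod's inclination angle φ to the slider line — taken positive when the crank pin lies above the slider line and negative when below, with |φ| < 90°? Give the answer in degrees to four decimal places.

set_geometry: r = 30 mm, L = 284 mm, e = 20 mm; θ ← 0°
rotate_crank_by(+21°): θ ← 0° +21° = 21°
crank pin P = (r cos θ, r sin θ) = (28.007413, 10.751038)
h = r sin θ − e = 10.751038 − 20 = -9.248962
sin φ = h / L = -9.248962 / 284 = -0.03256677
φ = arcsin(-0.03256677) = -1.866268°

-1.8663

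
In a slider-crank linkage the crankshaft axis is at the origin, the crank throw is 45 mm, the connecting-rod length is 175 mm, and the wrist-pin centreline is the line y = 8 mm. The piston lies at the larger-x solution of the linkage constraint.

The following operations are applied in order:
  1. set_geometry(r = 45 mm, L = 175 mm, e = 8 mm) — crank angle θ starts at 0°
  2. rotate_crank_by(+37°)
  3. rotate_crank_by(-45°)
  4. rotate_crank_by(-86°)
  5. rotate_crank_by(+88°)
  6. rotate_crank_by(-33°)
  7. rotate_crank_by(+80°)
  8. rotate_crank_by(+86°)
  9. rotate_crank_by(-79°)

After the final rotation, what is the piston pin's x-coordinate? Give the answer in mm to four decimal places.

set_geometry: r = 45 mm, L = 175 mm, e = 8 mm; θ ← 0°
rotate_crank_by(+37°): θ ← 0° +37° = 37°
rotate_crank_by(-45°): θ ← 37° -45° = -8°
rotate_crank_by(-86°): θ ← -8° -86° = -94°
rotate_crank_by(+88°): θ ← -94° +88° = -6°
rotate_crank_by(-33°): θ ← -6° -33° = -39°
rotate_crank_by(+80°): θ ← -39° +80° = 41°
rotate_crank_by(+86°): θ ← 41° +86° = 127°
rotate_crank_by(-79°): θ ← 127° -79° = 48°
crank pin P = (r cos θ, r sin θ) = (30.110877, 33.441517)
h = r sin θ − e = 33.441517 − 8 = 25.441517
x = r cos θ + √(L² − h²) = 30.110877 + √(30625.0 − 647.2708) = 30.110877 + 173.140779 = 203.251656

203.2517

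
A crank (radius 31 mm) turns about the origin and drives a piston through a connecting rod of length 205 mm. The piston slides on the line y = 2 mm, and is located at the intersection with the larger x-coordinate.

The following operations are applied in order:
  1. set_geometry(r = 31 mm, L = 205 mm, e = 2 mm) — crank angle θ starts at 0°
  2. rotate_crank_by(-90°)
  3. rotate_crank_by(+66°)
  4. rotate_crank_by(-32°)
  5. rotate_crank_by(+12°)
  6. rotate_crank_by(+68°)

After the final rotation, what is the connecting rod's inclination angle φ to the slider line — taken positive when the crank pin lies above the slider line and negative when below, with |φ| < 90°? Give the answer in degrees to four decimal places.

set_geometry: r = 31 mm, L = 205 mm, e = 2 mm; θ ← 0°
rotate_crank_by(-90°): θ ← 0° -90° = -90°
rotate_crank_by(+66°): θ ← -90° +66° = -24°
rotate_crank_by(-32°): θ ← -24° -32° = -56°
rotate_crank_by(+12°): θ ← -56° +12° = -44°
rotate_crank_by(+68°): θ ← -44° +68° = 24°
crank pin P = (r cos θ, r sin θ) = (28.319909, 12.608836)
h = r sin θ − e = 12.608836 − 2 = 10.608836
sin φ = h / L = 10.608836 / 205 = 0.05175042
φ = arcsin(0.05175042) = 2.966406°

2.9664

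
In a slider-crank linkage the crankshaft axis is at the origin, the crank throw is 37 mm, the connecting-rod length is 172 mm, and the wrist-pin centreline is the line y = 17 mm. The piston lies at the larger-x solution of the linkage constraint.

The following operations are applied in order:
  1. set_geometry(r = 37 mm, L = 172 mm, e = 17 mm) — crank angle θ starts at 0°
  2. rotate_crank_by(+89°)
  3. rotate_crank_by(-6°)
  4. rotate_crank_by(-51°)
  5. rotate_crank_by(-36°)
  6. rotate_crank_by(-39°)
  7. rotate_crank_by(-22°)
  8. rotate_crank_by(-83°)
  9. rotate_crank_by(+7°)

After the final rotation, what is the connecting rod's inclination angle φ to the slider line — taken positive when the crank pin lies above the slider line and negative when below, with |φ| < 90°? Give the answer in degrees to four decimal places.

-13.5453

set_geometry: r = 37 mm, L = 172 mm, e = 17 mm; θ ← 0°
rotate_crank_by(+89°): θ ← 0° +89° = 89°
rotate_crank_by(-6°): θ ← 89° -6° = 83°
rotate_crank_by(-51°): θ ← 83° -51° = 32°
rotate_crank_by(-36°): θ ← 32° -36° = -4°
rotate_crank_by(-39°): θ ← -4° -39° = -43°
rotate_crank_by(-22°): θ ← -43° -22° = -65°
rotate_crank_by(-83°): θ ← -65° -83° = -148°
rotate_crank_by(+7°): θ ← -148° +7° = -141°
crank pin P = (r cos θ, r sin θ) = (-28.754401, -23.284854)
h = r sin θ − e = -23.284854 − 17 = -40.284854
sin φ = h / L = -40.284854 / 172 = -0.23421427
φ = arcsin(-0.23421427) = -13.545311°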